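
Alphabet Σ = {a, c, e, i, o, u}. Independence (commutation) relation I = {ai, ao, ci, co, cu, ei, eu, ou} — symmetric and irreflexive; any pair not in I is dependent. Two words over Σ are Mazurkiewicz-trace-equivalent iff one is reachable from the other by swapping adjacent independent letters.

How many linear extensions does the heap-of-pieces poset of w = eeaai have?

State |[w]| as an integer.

5

piece 0:e — minimal
piece 1:e rests on {0:e}
piece 2:a rests on {1:e}
piece 3:a rests on {2:a}
piece 4:i — minimal
minimal pieces: {0:e, 4:i}
ways to finish when only these pieces remain (= sum over removing one remaining piece with nothing left below it):
  1 left: {3}→1  {4}→1
  2 left: {2,3}→1  {3,4}→2
  3 left: {1,2,3}→1  {2,3,4}→3
  placing 0:e first → 4 extensions
  placing 4:i first → 1 extensions
total linear extensions = 5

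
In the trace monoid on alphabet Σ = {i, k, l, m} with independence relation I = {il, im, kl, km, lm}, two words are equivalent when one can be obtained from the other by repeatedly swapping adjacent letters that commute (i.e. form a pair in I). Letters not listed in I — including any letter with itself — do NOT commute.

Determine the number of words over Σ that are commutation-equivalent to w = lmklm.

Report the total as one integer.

#0=l has no predecessor
#1=m has no predecessor
#2=k has no predecessor
#3=l depends on [0:l]
#4=m depends on [1:m]
sources: [0:l, 1:m, 2:k]
N(rest) = Σ N(rest − s) over sources s of rest; N(one piece) = 1:
  size 1 → [2]=1  [3]=1  [4]=1
  size 2 → [0,3]=1  [1,4]=1  [2,3]=2  [2,4]=2  [3,4]=2
  size 3 → [0,2,3]=3  [0,3,4]=3  [1,2,4]=3  [1,3,4]=3  [2,3,4]=6
  first=0(l) contributes 12
  first=1(m) contributes 12
  first=2(k) contributes 6
|[w]| = 30

30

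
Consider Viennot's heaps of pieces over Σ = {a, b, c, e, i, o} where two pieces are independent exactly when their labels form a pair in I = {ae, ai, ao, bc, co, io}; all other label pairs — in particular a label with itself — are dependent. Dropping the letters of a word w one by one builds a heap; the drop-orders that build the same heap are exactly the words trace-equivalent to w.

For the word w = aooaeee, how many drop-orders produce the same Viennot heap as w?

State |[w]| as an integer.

0(a) covers ∅
1(o) covers ∅
2(o) covers 1:o
3(a) covers 0:a
4(e) covers 2:o
5(e) covers 4:e
6(e) covers 5:e
floor of heap: 0:a, 1:o
completions by unplaced set U, small U first (add the entries for U minus each lowest piece of U):
  |U|=1: {3}:1  {6}:1
  |U|=2: {0,3}:1  {3,6}:2  {5,6}:1
  |U|=3: {0,3,6}:3  {3,5,6}:3  {4,5,6}:1
  |U|=4: {0,3,5,6}:6  {2,4,5,6}:1  {3,4,5,6}:4
  |U|=5: {0,3,4,5,6}:10  {1,2,4,5,6}:1  {2,3,4,5,6}:5
  start at 0(a): 6
  start at 1(o): 15
sum over floor = 21

21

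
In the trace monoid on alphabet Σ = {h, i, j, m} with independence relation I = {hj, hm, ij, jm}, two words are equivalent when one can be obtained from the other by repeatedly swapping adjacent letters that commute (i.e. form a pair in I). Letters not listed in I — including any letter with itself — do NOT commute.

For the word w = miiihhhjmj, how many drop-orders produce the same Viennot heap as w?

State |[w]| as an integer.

0(m) covers ∅
1(i) covers 0:m
2(i) covers 1:i
3(i) covers 2:i
4(h) covers 3:i
5(h) covers 4:h
6(h) covers 5:h
7(j) covers ∅
8(m) covers 3:i
9(j) covers 7:j
floor of heap: 0:m, 7:j
completions by unplaced set U, small U first (add the entries for U minus each lowest piece of U):
  |U|=1: {6}:1  {8}:1  {9}:1
  |U|=2: {5,6}:1  {6,8}:2  {6,9}:2  {7,9}:1  {8,9}:2
  |U|=3: {4,5,6}:1  {5,6,8}:3  {5,6,9}:3  {6,7,9}:3  {6,8,9}:6  {7,8,9}:3
  |U|=4: {4,5,6,8}:4  {4,5,6,9}:4  {5,6,7,9}:6  {5,6,8,9}:12  {6,7,8,9}:12
  |U|=5: {3,4,5,6,8}:4  {4,5,6,7,9}:10  {4,5,6,8,9}:20  {5,6,7,8,9}:30
  |U|=6: {2,3,4,5,6,8}:4  {3,4,5,6,8,9}:24  {4,5,6,7,8,9}:60
  |U|=7: {1,2,3,4,5,6,8}:4  {2,3,4,5,6,8,9}:28  {3,4,5,6,7,8,9}:84
  |U|=8: {0,1,2,3,4,5,6,8}:4  {1,2,3,4,5,6,8,9}:32  {2,3,4,5,6,7,8,9}:112
  start at 0(m): 144
  start at 7(j): 36
sum over floor = 180

180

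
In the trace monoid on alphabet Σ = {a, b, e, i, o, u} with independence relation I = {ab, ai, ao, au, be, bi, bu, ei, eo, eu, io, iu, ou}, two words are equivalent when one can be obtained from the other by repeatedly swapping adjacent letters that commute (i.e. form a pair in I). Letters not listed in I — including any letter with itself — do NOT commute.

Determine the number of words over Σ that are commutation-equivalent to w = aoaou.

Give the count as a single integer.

0(a) covers ∅
1(o) covers ∅
2(a) covers 0:a
3(o) covers 1:o
4(u) covers ∅
floor of heap: 0:a, 1:o, 4:u
completions by unplaced set U, small U first (add the entries for U minus each lowest piece of U):
  |U|=1: {2}:1  {3}:1  {4}:1
  |U|=2: {0,2}:1  {1,3}:1  {2,3}:2  {2,4}:2  {3,4}:2
  |U|=3: {0,2,3}:3  {0,2,4}:3  {1,2,3}:3  {1,3,4}:3  {2,3,4}:6
  start at 0(a): 12
  start at 1(o): 12
  start at 4(u): 6
sum over floor = 30

30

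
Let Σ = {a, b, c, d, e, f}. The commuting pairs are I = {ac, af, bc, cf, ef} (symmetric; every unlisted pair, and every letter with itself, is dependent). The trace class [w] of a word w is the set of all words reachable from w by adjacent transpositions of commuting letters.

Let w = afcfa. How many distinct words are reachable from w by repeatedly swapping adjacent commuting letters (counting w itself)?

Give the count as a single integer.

#0=a has no predecessor
#1=f has no predecessor
#2=c has no predecessor
#3=f depends on [1:f]
#4=a depends on [0:a]
sources: [0:a, 1:f, 2:c]
N(rest) = Σ N(rest − s) over sources s of rest; N(one piece) = 1:
  size 1 → [2]=1  [3]=1  [4]=1
  size 2 → [0,4]=1  [1,3]=1  [2,3]=2  [2,4]=2  [3,4]=2
  size 3 → [0,2,4]=3  [0,3,4]=3  [1,2,3]=3  [1,3,4]=3  [2,3,4]=6
  first=0(a) contributes 12
  first=1(f) contributes 12
  first=2(c) contributes 6
|[w]| = 30

30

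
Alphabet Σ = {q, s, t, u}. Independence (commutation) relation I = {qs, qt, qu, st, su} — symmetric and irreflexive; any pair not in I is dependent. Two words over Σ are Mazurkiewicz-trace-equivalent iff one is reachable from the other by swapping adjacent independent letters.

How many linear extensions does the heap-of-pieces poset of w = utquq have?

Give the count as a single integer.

#0=u has no predecessor
#1=t depends on [0:u]
#2=q has no predecessor
#3=u depends on [1:t]
#4=q depends on [2:q]
sources: [0:u, 2:q]
N(rest) = Σ N(rest − s) over sources s of rest; N(one piece) = 1:
  size 1 → [3]=1  [4]=1
  size 2 → [1,3]=1  [2,4]=1  [3,4]=2
  size 3 → [0,1,3]=1  [1,3,4]=3  [2,3,4]=3
  first=0(u) contributes 6
  first=2(q) contributes 4
|[w]| = 10

10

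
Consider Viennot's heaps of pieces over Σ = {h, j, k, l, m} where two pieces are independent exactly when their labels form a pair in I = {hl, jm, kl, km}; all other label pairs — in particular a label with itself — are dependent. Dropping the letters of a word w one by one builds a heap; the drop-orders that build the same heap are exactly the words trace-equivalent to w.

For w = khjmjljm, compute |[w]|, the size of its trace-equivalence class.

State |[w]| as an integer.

6

drop 0:k onto floor
drop 1:h onto {0:k}
drop 2:j onto {1:h}
drop 3:m onto {1:h}
drop 4:j onto {2:j}
drop 5:l onto {3:m, 4:j}
drop 6:j onto {5:l}
drop 7:m onto {5:l}
ground layer = {0:k}
drop-orders for the pieces not yet dropped (sum over which currently-grounded one goes next):
  1 to go: {6} 1  {7} 1
  2 to go: {6,7} 2
  3 to go: {5,6,7} 2
  4 to go: {3,5,6,7} 2  {4,5,6,7} 2
  5 to go: {2,4,5,6,7} 2  {3,4,5,6,7} 4
  6 to go: {2,3,4,5,6,7} 6
  if 0:k drops first: 6 orders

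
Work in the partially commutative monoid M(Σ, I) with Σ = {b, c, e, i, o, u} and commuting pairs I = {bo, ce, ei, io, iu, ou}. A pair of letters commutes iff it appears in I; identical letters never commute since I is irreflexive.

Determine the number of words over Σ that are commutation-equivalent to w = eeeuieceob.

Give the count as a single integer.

#0=e has no predecessor
#1=e depends on [0:e]
#2=e depends on [1:e]
#3=u depends on [2:e]
#4=i has no predecessor
#5=e depends on [3:u]
#6=c depends on [3:u, 4:i]
#7=e depends on [5:e]
#8=o depends on [6:c, 7:e]
#9=b depends on [6:c, 7:e]
sources: [0:e, 4:i]
N(rest) = Σ N(rest − s) over sources s of rest; N(one piece) = 1:
  size 1 → [8]=1  [9]=1
  size 2 → [8,9]=2
  size 3 → [6,8,9]=2  [7,8,9]=2
  size 4 → [4,6,8,9]=2  [5,7,8,9]=2  [6,7,8,9]=4
  size 5 → [4,6,7,8,9]=6  [5,6,7,8,9]=6
  size 6 → [3,5,6,7,8,9]=6  [4,5,6,7,8,9]=12
  size 7 → [2,3,5,6,7,8,9]=6  [3,4,5,6,7,8,9]=18
  size 8 → [1,2,3,5,6,7,8,9]=6  [2,3,4,5,6,7,8,9]=24
  first=0(e) contributes 30
  first=4(i) contributes 6
|[w]| = 36

36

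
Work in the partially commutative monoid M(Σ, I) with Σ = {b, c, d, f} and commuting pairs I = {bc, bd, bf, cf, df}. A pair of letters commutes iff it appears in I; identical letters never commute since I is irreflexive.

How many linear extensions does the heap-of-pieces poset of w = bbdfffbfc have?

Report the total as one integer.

1260

0(b) covers ∅
1(b) covers 0:b
2(d) covers ∅
3(f) covers ∅
4(f) covers 3:f
5(f) covers 4:f
6(b) covers 1:b
7(f) covers 5:f
8(c) covers 2:d
floor of heap: 0:b, 2:d, 3:f
completions by unplaced set U, small U first (add the entries for U minus each lowest piece of U):
  |U|=1: {6}:1  {7}:1  {8}:1
  |U|=2: {1,6}:1  {2,8}:1  {5,7}:1  {6,7}:2  {6,8}:2  {7,8}:2
  |U|=3: {0,1,6}:1  {1,6,7}:3  {1,6,8}:3  {2,6,8}:3  {2,7,8}:3  {4,5,7}:1  {5,6,7}:3  {5,7,8}:3  {6,7,8}:6
  |U|=4: {0,1,6,7}:4  {0,1,6,8}:4  {1,2,6,8}:6  {1,5,6,7}:6  {1,6,7,8}:12  {2,5,7,8}:6  {2,6,7,8}:12  {3,4,5,7}:1  {4,5,6,7}:4  {4,5,7,8}:4  {5,6,7,8}:12
  |U|=5: {0,1,2,6,8}:10  {0,1,5,6,7}:10  {0,1,6,7,8}:20  {1,2,6,7,8}:30  {1,4,5,6,7}:10  {1,5,6,7,8}:30  {2,4,5,7,8}:10  {2,5,6,7,8}:30  {3,4,5,6,7}:5  {3,4,5,7,8}:5  {4,5,6,7,8}:20
  |U|=6: {0,1,2,6,7,8}:60  {0,1,4,5,6,7}:20  {0,1,5,6,7,8}:60  {1,2,5,6,7,8}:90  {1,3,4,5,6,7}:15  {1,4,5,6,7,8}:60  {2,3,4,5,7,8}:15  {2,4,5,6,7,8}:60  {3,4,5,6,7,8}:30
  |U|=7: {0,1,2,5,6,7,8}:210  {0,1,3,4,5,6,7}:35  {0,1,4,5,6,7,8}:140  {1,2,4,5,6,7,8}:210  {1,3,4,5,6,7,8}:105  {2,3,4,5,6,7,8}:105
  start at 0(b): 420
  start at 2(d): 280
  start at 3(f): 560
sum over floor = 1260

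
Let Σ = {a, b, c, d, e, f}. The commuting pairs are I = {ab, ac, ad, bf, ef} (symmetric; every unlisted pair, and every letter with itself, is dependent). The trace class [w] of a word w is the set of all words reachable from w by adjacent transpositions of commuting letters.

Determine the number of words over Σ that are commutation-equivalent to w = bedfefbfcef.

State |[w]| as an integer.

drop 0:b onto floor
drop 1:e onto {0:b}
drop 2:d onto {1:e}
drop 3:f onto {2:d}
drop 4:e onto {2:d}
drop 5:f onto {3:f}
drop 6:b onto {4:e}
drop 7:f onto {5:f}
drop 8:c onto {6:b, 7:f}
drop 9:e onto {8:c}
drop 10:f onto {8:c}
ground layer = {0:b}
drop-orders for the pieces not yet dropped (sum over which currently-grounded one goes next):
  1 to go: {9} 1  {10} 1
  2 to go: {9,10} 2
  3 to go: {8,9,10} 2
  4 to go: {6,8,9,10} 2  {7,8,9,10} 2
  5 to go: {4,6,8,9,10} 2  {5,7,8,9,10} 2  {6,7,8,9,10} 4
  6 to go: {3,5,7,8,9,10} 2  {4,6,7,8,9,10} 6  {5,6,7,8,9,10} 6
  7 to go: {3,5,6,7,8,9,10} 8  {4,5,6,7,8,9,10} 12
  8 to go: {3,4,5,6,7,8,9,10} 20
  9 to go: {2,3,4,5,6,7,8,9,10} 20
  if 0:b drops first: 20 orders

20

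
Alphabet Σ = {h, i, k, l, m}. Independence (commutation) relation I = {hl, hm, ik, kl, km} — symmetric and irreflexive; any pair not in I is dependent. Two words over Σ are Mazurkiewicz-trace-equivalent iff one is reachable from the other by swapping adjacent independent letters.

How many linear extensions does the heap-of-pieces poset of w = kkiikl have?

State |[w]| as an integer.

#0=k has no predecessor
#1=k depends on [0:k]
#2=i has no predecessor
#3=i depends on [2:i]
#4=k depends on [1:k]
#5=l depends on [3:i]
sources: [0:k, 2:i]
N(rest) = Σ N(rest − s) over sources s of rest; N(one piece) = 1:
  size 1 → [4]=1  [5]=1
  size 2 → [1,4]=1  [3,5]=1  [4,5]=2
  size 3 → [0,1,4]=1  [1,4,5]=3  [2,3,5]=1  [3,4,5]=3
  size 4 → [0,1,4,5]=4  [1,3,4,5]=6  [2,3,4,5]=4
  first=0(k) contributes 10
  first=2(i) contributes 10
|[w]| = 20

20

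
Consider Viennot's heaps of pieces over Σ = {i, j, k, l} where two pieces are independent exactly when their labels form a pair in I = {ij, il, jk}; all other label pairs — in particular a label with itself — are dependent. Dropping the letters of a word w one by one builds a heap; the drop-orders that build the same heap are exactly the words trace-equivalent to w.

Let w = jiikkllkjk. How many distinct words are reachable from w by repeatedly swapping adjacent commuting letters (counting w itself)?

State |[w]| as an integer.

piece 0:j — minimal
piece 1:i — minimal
piece 2:i rests on {1:i}
piece 3:k rests on {2:i}
piece 4:k rests on {3:k}
piece 5:l rests on {0:j, 4:k}
piece 6:l rests on {5:l}
piece 7:k rests on {6:l}
piece 8:j rests on {6:l}
piece 9:k rests on {7:k}
minimal pieces: {0:j, 1:i}
ways to finish when only these pieces remain (= sum over removing one remaining piece with nothing left below it):
  1 left: {8}→1  {9}→1
  2 left: {7,9}→1  {8,9}→2
  3 left: {7,8,9}→3
  4 left: {6,7,8,9}→3
  5 left: {5,6,7,8,9}→3
  6 left: {0,5,6,7,8,9}→3  {4,5,6,7,8,9}→3
  7 left: {0,4,5,6,7,8,9}→6  {3,4,5,6,7,8,9}→3
  8 left: {0,3,4,5,6,7,8,9}→9  {2,3,4,5,6,7,8,9}→3
  placing 0:j first → 3 extensions
  placing 1:i first → 12 extensions
total linear extensions = 15

15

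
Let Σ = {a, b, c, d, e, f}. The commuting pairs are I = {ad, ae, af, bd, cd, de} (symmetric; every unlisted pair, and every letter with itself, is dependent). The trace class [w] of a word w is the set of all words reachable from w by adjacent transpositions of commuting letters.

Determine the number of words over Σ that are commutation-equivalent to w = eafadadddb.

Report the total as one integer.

205

piece 0:e — minimal
piece 1:a — minimal
piece 2:f rests on {0:e}
piece 3:a rests on {1:a}
piece 4:d rests on {2:f}
piece 5:a rests on {3:a}
piece 6:d rests on {4:d}
piece 7:d rests on {6:d}
piece 8:d rests on {7:d}
piece 9:b rests on {2:f, 5:a}
minimal pieces: {0:e, 1:a}
ways to finish when only these pieces remain (= sum over removing one remaining piece with nothing left below it):
  1 left: {8}→1  {9}→1
  2 left: {5,9}→1  {7,8}→1  {8,9}→2
  3 left: {3,5,9}→1  {5,8,9}→3  {6,7,8}→1  {7,8,9}→3
  4 left: {1,3,5,9}→1  {3,5,8,9}→4  {4,6,7,8}→1  {5,7,8,9}→6  {6,7,8,9}→4
  5 left: {1,3,5,8,9}→5  {3,5,7,8,9}→10  {4,6,7,8,9}→5  {5,6,7,8,9}→10
  6 left: {1,3,5,7,8,9}→15  {2,4,6,7,8,9}→5  {3,5,6,7,8,9}→20  {4,5,6,7,8,9}→15
  7 left: {0,2,4,6,7,8,9}→5  {1,3,5,6,7,8,9}→35  {2,4,5,6,7,8,9}→20  {3,4,5,6,7,8,9}→35
  8 left: {0,2,4,5,6,7,8,9}→25  {1,3,4,5,6,7,8,9}→70  {2,3,4,5,6,7,8,9}→55
  placing 0:e first → 125 extensions
  placing 1:a first → 80 extensions
total linear extensions = 205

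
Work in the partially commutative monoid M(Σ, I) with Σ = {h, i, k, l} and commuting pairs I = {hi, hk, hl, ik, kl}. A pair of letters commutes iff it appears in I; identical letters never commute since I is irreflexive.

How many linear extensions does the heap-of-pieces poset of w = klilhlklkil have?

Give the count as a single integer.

#0=k has no predecessor
#1=l has no predecessor
#2=i depends on [1:l]
#3=l depends on [2:i]
#4=h has no predecessor
#5=l depends on [3:l]
#6=k depends on [0:k]
#7=l depends on [5:l]
#8=k depends on [6:k]
#9=i depends on [7:l]
#10=l depends on [9:i]
sources: [0:k, 1:l, 4:h]
N(rest) = Σ N(rest − s) over sources s of rest; N(one piece) = 1:
  size 1 → [4]=1  [8]=1  [10]=1
  size 2 → [4,8]=2  [4,10]=2  [6,8]=1  [8,10]=2  [9,10]=1
  size 3 → [0,6,8]=1  [4,6,8]=3  [4,8,10]=6  [4,9,10]=3  [6,8,10]=3  [7,9,10]=1  [8,9,10]=3
  size 4 → [0,4,6,8]=4  [0,6,8,10]=4  [4,6,8,10]=12  [4,7,9,10]=4  [4,8,9,10]=12  [5,7,9,10]=1  [6,8,9,10]=6  [7,8,9,10]=4
  size 5 → [0,4,6,8,10]=20  [0,6,8,9,10]=10  [3,5,7,9,10]=1  [4,5,7,9,10]=5  [4,6,8,9,10]=30  [4,7,8,9,10]=20  [5,7,8,9,10]=5  [6,7,8,9,10]=10
  size 6 → [0,4,6,8,9,10]=60  [0,6,7,8,9,10]=20  [2,3,5,7,9,10]=1  [3,4,5,7,9,10]=6  [3,5,7,8,9,10]=6  [4,5,7,8,9,10]=30  [4,6,7,8,9,10]=60  [5,6,7,8,9,10]=15
  size 7 → [0,4,6,7,8,9,10]=140  [0,5,6,7,8,9,10]=35  [1,2,3,5,7,9,10]=1  [2,3,4,5,7,9,10]=7  [2,3,5,7,8,9,10]=7  [3,4,5,7,8,9,10]=42  [3,5,6,7,8,9,10]=21  [4,5,6,7,8,9,10]=105
  size 8 → [0,3,5,6,7,8,9,10]=56  [0,4,5,6,7,8,9,10]=280  [1,2,3,4,5,7,9,10]=8  [1,2,3,5,7,8,9,10]=8  [2,3,4,5,7,8,9,10]=56  [2,3,5,6,7,8,9,10]=28  [3,4,5,6,7,8,9,10]=168
  size 9 → [0,2,3,5,6,7,8,9,10]=84  [0,3,4,5,6,7,8,9,10]=504  [1,2,3,4,5,7,8,9,10]=72  [1,2,3,5,6,7,8,9,10]=36  [2,3,4,5,6,7,8,9,10]=252
  first=0(k) contributes 360
  first=1(l) contributes 840
  first=4(h) contributes 120
|[w]| = 1320

1320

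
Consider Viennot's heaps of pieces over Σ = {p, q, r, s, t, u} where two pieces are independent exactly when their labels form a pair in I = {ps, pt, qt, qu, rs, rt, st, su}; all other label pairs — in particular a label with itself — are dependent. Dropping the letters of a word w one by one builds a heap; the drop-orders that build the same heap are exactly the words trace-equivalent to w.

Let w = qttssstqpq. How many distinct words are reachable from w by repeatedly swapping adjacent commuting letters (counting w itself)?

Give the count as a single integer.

drop 0:q onto floor
drop 1:t onto floor
drop 2:t onto {1:t}
drop 3:s onto {0:q}
drop 4:s onto {3:s}
drop 5:s onto {4:s}
drop 6:t onto {2:t}
drop 7:q onto {5:s}
drop 8:p onto {7:q}
drop 9:q onto {8:p}
ground layer = {0:q, 1:t}
drop-orders for the pieces not yet dropped (sum over which currently-grounded one goes next):
  1 to go: {6} 1  {9} 1
  2 to go: {2,6} 1  {6,9} 2  {8,9} 1
  3 to go: {1,2,6} 1  {2,6,9} 3  {6,8,9} 3  {7,8,9} 1
  4 to go: {1,2,6,9} 4  {2,6,8,9} 6  {5,7,8,9} 1  {6,7,8,9} 4
  5 to go: {1,2,6,8,9} 10  {2,6,7,8,9} 10  {4,5,7,8,9} 1  {5,6,7,8,9} 5
  6 to go: {1,2,6,7,8,9} 20  {2,5,6,7,8,9} 15  {3,4,5,7,8,9} 1  {4,5,6,7,8,9} 6
  7 to go: {0,3,4,5,7,8,9} 1  {1,2,5,6,7,8,9} 35  {2,4,5,6,7,8,9} 21  {3,4,5,6,7,8,9} 7
  8 to go: {0,3,4,5,6,7,8,9} 8  {1,2,4,5,6,7,8,9} 56  {2,3,4,5,6,7,8,9} 28
  if 0:q drops first: 84 orders
  if 1:t drops first: 36 orders
heap linearizations: 120

120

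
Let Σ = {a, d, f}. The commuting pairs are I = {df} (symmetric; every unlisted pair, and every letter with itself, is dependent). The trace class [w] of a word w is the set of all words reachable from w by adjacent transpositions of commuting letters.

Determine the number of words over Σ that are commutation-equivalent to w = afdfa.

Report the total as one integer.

piece 0:a — minimal
piece 1:f rests on {0:a}
piece 2:d rests on {0:a}
piece 3:f rests on {1:f}
piece 4:a rests on {2:d, 3:f}
minimal pieces: {0:a}
ways to finish when only these pieces remain (= sum over removing one remaining piece with nothing left below it):
  1 left: {4}→1
  2 left: {2,4}→1  {3,4}→1
  3 left: {1,3,4}→1  {2,3,4}→2
  placing 0:a first → 3 extensions

3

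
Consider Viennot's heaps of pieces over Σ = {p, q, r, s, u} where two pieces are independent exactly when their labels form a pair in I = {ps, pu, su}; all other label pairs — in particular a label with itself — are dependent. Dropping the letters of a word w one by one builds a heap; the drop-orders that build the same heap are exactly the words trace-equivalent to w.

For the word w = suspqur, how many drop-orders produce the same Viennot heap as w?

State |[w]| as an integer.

12

drop 0:s onto floor
drop 1:u onto floor
drop 2:s onto {0:s}
drop 3:p onto floor
drop 4:q onto {1:u, 2:s, 3:p}
drop 5:u onto {4:q}
drop 6:r onto {5:u}
ground layer = {0:s, 1:u, 3:p}
drop-orders for the pieces not yet dropped (sum over which currently-grounded one goes next):
  1 to go: {6} 1
  2 to go: {5,6} 1
  3 to go: {4,5,6} 1
  4 to go: {1,4,5,6} 1  {2,4,5,6} 1  {3,4,5,6} 1
  5 to go: {0,2,4,5,6} 1  {1,2,4,5,6} 2  {1,3,4,5,6} 2  {2,3,4,5,6} 2
  if 0:s drops first: 6 orders
  if 1:u drops first: 3 orders
  if 3:p drops first: 3 orders
heap linearizations: 12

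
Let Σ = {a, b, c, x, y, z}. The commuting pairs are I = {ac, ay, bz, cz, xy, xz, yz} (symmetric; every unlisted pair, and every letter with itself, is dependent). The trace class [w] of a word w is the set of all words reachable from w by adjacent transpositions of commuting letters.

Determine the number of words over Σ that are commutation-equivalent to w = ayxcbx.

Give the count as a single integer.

3

drop 0:a onto floor
drop 1:y onto floor
drop 2:x onto {0:a}
drop 3:c onto {1:y, 2:x}
drop 4:b onto {3:c}
drop 5:x onto {4:b}
ground layer = {0:a, 1:y}
drop-orders for the pieces not yet dropped (sum over which currently-grounded one goes next):
  1 to go: {5} 1
  2 to go: {4,5} 1
  3 to go: {3,4,5} 1
  4 to go: {1,3,4,5} 1  {2,3,4,5} 1
  if 0:a drops first: 2 orders
  if 1:y drops first: 1 orders
heap linearizations: 3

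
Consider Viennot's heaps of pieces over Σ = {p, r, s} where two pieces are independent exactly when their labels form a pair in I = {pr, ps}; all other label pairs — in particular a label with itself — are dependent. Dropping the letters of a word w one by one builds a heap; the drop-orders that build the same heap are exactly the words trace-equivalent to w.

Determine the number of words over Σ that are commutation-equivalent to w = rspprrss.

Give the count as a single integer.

28

0(r) covers ∅
1(s) covers 0:r
2(p) covers ∅
3(p) covers 2:p
4(r) covers 1:s
5(r) covers 4:r
6(s) covers 5:r
7(s) covers 6:s
floor of heap: 0:r, 2:p
completions by unplaced set U, small U first (add the entries for U minus each lowest piece of U):
  |U|=1: {3}:1  {7}:1
  |U|=2: {2,3}:1  {3,7}:2  {6,7}:1
  |U|=3: {2,3,7}:3  {3,6,7}:3  {5,6,7}:1
  |U|=4: {2,3,6,7}:6  {3,5,6,7}:4  {4,5,6,7}:1
  |U|=5: {1,4,5,6,7}:1  {2,3,5,6,7}:10  {3,4,5,6,7}:5
  |U|=6: {0,1,4,5,6,7}:1  {1,3,4,5,6,7}:6  {2,3,4,5,6,7}:15
  start at 0(r): 21
  start at 2(p): 7
sum over floor = 28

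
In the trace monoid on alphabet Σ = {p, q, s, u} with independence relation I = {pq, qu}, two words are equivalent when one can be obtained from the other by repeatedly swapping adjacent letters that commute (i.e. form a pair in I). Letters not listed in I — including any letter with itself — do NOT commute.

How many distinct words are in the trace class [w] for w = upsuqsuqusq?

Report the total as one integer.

6

drop 0:u onto floor
drop 1:p onto {0:u}
drop 2:s onto {1:p}
drop 3:u onto {2:s}
drop 4:q onto {2:s}
drop 5:s onto {3:u, 4:q}
drop 6:u onto {5:s}
drop 7:q onto {5:s}
drop 8:u onto {6:u}
drop 9:s onto {7:q, 8:u}
drop 10:q onto {9:s}
ground layer = {0:u}
drop-orders for the pieces not yet dropped (sum over which currently-grounded one goes next):
  1 to go: {10} 1
  2 to go: {9,10} 1
  3 to go: {7,9,10} 1  {8,9,10} 1
  4 to go: {6,8,9,10} 1  {7,8,9,10} 2
  5 to go: {6,7,8,9,10} 3
  6 to go: {5,6,7,8,9,10} 3
  7 to go: {3,5,6,7,8,9,10} 3  {4,5,6,7,8,9,10} 3
  8 to go: {3,4,5,6,7,8,9,10} 6
  9 to go: {2,3,4,5,6,7,8,9,10} 6
  if 0:u drops first: 6 orders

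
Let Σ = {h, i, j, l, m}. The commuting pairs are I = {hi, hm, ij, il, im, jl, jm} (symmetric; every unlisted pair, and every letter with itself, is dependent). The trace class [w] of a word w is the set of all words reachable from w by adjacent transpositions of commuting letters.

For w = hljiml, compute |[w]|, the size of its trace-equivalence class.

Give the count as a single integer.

24

#0=h has no predecessor
#1=l depends on [0:h]
#2=j depends on [0:h]
#3=i has no predecessor
#4=m depends on [1:l]
#5=l depends on [4:m]
sources: [0:h, 3:i]
N(rest) = Σ N(rest − s) over sources s of rest; N(one piece) = 1:
  size 1 → [2]=1  [3]=1  [5]=1
  size 2 → [2,3]=2  [2,5]=2  [3,5]=2  [4,5]=1
  size 3 → [1,4,5]=1  [2,3,5]=6  [2,4,5]=3  [3,4,5]=3
  size 4 → [1,2,4,5]=4  [1,3,4,5]=4  [2,3,4,5]=12
  first=0(h) contributes 20
  first=3(i) contributes 4
|[w]| = 24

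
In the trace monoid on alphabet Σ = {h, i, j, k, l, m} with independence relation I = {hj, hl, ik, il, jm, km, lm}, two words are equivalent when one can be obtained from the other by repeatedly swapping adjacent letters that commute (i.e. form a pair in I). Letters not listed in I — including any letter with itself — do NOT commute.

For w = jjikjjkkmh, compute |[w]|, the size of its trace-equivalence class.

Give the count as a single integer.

11

piece 0:j — minimal
piece 1:j rests on {0:j}
piece 2:i rests on {1:j}
piece 3:k rests on {1:j}
piece 4:j rests on {2:i, 3:k}
piece 5:j rests on {4:j}
piece 6:k rests on {5:j}
piece 7:k rests on {6:k}
piece 8:m rests on {2:i}
piece 9:h rests on {7:k, 8:m}
minimal pieces: {0:j}
ways to finish when only these pieces remain (= sum over removing one remaining piece with nothing left below it):
  1 left: {9}→1
  2 left: {7,9}→1  {8,9}→1
  3 left: {6,7,9}→1  {7,8,9}→2
  4 left: {5,6,7,9}→1  {6,7,8,9}→3
  5 left: {4,5,6,7,9}→1  {5,6,7,8,9}→4
  6 left: {3,4,5,6,7,9}→1  {4,5,6,7,8,9}→5
  7 left: {2,4,5,6,7,8,9}→5  {3,4,5,6,7,8,9}→6
  8 left: {2,3,4,5,6,7,8,9}→11
  placing 0:j first → 11 extensions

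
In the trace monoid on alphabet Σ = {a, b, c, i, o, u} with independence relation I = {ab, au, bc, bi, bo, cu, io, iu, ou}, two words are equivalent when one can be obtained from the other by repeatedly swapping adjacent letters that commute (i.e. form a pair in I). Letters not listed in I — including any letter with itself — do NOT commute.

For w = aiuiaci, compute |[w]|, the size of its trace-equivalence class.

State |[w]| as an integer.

7

#0=a has no predecessor
#1=i depends on [0:a]
#2=u has no predecessor
#3=i depends on [1:i]
#4=a depends on [3:i]
#5=c depends on [4:a]
#6=i depends on [5:c]
sources: [0:a, 2:u]
N(rest) = Σ N(rest − s) over sources s of rest; N(one piece) = 1:
  size 1 → [2]=1  [6]=1
  size 2 → [2,6]=2  [5,6]=1
  size 3 → [2,5,6]=3  [4,5,6]=1
  size 4 → [2,4,5,6]=4  [3,4,5,6]=1
  size 5 → [1,3,4,5,6]=1  [2,3,4,5,6]=5
  first=0(a) contributes 6
  first=2(u) contributes 1
|[w]| = 7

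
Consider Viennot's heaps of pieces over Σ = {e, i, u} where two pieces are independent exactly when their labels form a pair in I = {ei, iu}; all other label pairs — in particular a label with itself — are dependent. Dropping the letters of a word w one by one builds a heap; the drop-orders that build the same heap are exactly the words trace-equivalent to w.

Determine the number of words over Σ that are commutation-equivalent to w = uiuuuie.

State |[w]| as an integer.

#0=u has no predecessor
#1=i has no predecessor
#2=u depends on [0:u]
#3=u depends on [2:u]
#4=u depends on [3:u]
#5=i depends on [1:i]
#6=e depends on [4:u]
sources: [0:u, 1:i]
N(rest) = Σ N(rest − s) over sources s of rest; N(one piece) = 1:
  size 1 → [5]=1  [6]=1
  size 2 → [1,5]=1  [4,6]=1  [5,6]=2
  size 3 → [1,5,6]=3  [3,4,6]=1  [4,5,6]=3
  size 4 → [1,4,5,6]=6  [2,3,4,6]=1  [3,4,5,6]=4
  size 5 → [0,2,3,4,6]=1  [1,3,4,5,6]=10  [2,3,4,5,6]=5
  first=0(u) contributes 15
  first=1(i) contributes 6
|[w]| = 21

21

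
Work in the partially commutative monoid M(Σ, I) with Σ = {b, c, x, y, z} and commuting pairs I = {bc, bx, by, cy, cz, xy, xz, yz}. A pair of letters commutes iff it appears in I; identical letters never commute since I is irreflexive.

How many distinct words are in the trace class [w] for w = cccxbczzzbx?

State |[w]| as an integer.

0(c) covers ∅
1(c) covers 0:c
2(c) covers 1:c
3(x) covers 2:c
4(b) covers ∅
5(c) covers 3:x
6(z) covers 4:b
7(z) covers 6:z
8(z) covers 7:z
9(b) covers 8:z
10(x) covers 5:c
floor of heap: 0:c, 4:b
completions by unplaced set U, small U first (add the entries for U minus each lowest piece of U):
  |U|=1: {9}:1  {10}:1
  |U|=2: {5,10}:1  {8,9}:1  {9,10}:2
  |U|=3: {3,5,10}:1  {5,9,10}:3  {7,8,9}:1  {8,9,10}:3
  |U|=4: {2,3,5,10}:1  {3,5,9,10}:4  {5,8,9,10}:6  {6,7,8,9}:1  {7,8,9,10}:4
  |U|=5: {1,2,3,5,10}:1  {2,3,5,9,10}:5  {3,5,8,9,10}:10  {4,6,7,8,9}:1  {5,7,8,9,10}:10  {6,7,8,9,10}:5
  |U|=6: {0,1,2,3,5,10}:1  {1,2,3,5,9,10}:6  {2,3,5,8,9,10}:15  {3,5,7,8,9,10}:20  {4,6,7,8,9,10}:6  {5,6,7,8,9,10}:15
  |U|=7: {0,1,2,3,5,9,10}:7  {1,2,3,5,8,9,10}:21  {2,3,5,7,8,9,10}:35  {3,5,6,7,8,9,10}:35  {4,5,6,7,8,9,10}:21
  |U|=8: {0,1,2,3,5,8,9,10}:28  {1,2,3,5,7,8,9,10}:56  {2,3,5,6,7,8,9,10}:70  {3,4,5,6,7,8,9,10}:56
  |U|=9: {0,1,2,3,5,7,8,9,10}:84  {1,2,3,5,6,7,8,9,10}:126  {2,3,4,5,6,7,8,9,10}:126
  start at 0(c): 252
  start at 4(b): 210
sum over floor = 462

462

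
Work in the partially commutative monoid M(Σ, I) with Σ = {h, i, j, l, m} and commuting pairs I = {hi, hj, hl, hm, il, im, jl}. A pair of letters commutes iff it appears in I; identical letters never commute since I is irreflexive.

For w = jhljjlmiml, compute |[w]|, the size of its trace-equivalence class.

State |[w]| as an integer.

drop 0:j onto floor
drop 1:h onto floor
drop 2:l onto floor
drop 3:j onto {0:j}
drop 4:j onto {3:j}
drop 5:l onto {2:l}
drop 6:m onto {4:j, 5:l}
drop 7:i onto {4:j}
drop 8:m onto {6:m}
drop 9:l onto {8:m}
ground layer = {0:j, 1:h, 2:l}
drop-orders for the pieces not yet dropped (sum over which currently-grounded one goes next):
  1 to go: {1} 1  {7} 1  {9} 1
  2 to go: {1,7} 2  {1,9} 2  {7,9} 2  {8,9} 1
  3 to go: {1,7,9} 6  {1,8,9} 3  {6,8,9} 1  {7,8,9} 3
  4 to go: {1,6,8,9} 4  {1,7,8,9} 12  {5,6,8,9} 1  {6,7,8,9} 4
  5 to go: {1,5,6,8,9} 5  {1,6,7,8,9} 20  {2,5,6,8,9} 1  {4,6,7,8,9} 4  {5,6,7,8,9} 5
  6 to go: {1,2,5,6,8,9} 6  {1,4,6,7,8,9} 24  {1,5,6,7,8,9} 30  {2,5,6,7,8,9} 6  {3,4,6,7,8,9} 4  {4,5,6,7,8,9} 9
  7 to go: {0,3,4,6,7,8,9} 4  {1,2,5,6,7,8,9} 42  {1,3,4,6,7,8,9} 28  {1,4,5,6,7,8,9} 63  {2,4,5,6,7,8,9} 15  {3,4,5,6,7,8,9} 13
  8 to go: {0,1,3,4,6,7,8,9} 32  {0,3,4,5,6,7,8,9} 17  {1,2,4,5,6,7,8,9} 120  {1,3,4,5,6,7,8,9} 104  {2,3,4,5,6,7,8,9} 28
  if 0:j drops first: 252 orders
  if 1:h drops first: 45 orders
  if 2:l drops first: 153 orders
heap linearizations: 450

450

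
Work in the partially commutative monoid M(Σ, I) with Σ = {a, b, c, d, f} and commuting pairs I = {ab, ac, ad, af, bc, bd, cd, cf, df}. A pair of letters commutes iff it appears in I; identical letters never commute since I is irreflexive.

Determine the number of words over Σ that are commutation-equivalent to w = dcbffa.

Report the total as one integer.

120

#0=d has no predecessor
#1=c has no predecessor
#2=b has no predecessor
#3=f depends on [2:b]
#4=f depends on [3:f]
#5=a has no predecessor
sources: [0:d, 1:c, 2:b, 5:a]
N(rest) = Σ N(rest − s) over sources s of rest; N(one piece) = 1:
  size 1 → [0]=1  [1]=1  [4]=1  [5]=1
  size 2 → [0,1]=2  [0,4]=2  [0,5]=2  [1,4]=2  [1,5]=2  [3,4]=1  [4,5]=2
  size 3 → [0,1,4]=6  [0,1,5]=6  [0,3,4]=3  [0,4,5]=6  [1,3,4]=3  [1,4,5]=6  [2,3,4]=1  [3,4,5]=3
  size 4 → [0,1,3,4]=12  [0,1,4,5]=24  [0,2,3,4]=4  [0,3,4,5]=12  [1,2,3,4]=4  [1,3,4,5]=12  [2,3,4,5]=4
  first=0(d) contributes 20
  first=1(c) contributes 20
  first=2(b) contributes 60
  first=5(a) contributes 20
|[w]| = 120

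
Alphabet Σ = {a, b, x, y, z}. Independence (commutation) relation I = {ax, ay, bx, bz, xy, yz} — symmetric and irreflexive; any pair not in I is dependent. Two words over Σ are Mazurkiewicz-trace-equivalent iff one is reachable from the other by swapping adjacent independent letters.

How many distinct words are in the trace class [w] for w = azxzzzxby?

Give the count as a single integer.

drop 0:a onto floor
drop 1:z onto {0:a}
drop 2:x onto {1:z}
drop 3:z onto {2:x}
drop 4:z onto {3:z}
drop 5:z onto {4:z}
drop 6:x onto {5:z}
drop 7:b onto {0:a}
drop 8:y onto {7:b}
ground layer = {0:a}
drop-orders for the pieces not yet dropped (sum over which currently-grounded one goes next):
  1 to go: {6} 1  {8} 1
  2 to go: {5,6} 1  {6,8} 2  {7,8} 1
  3 to go: {4,5,6} 1  {5,6,8} 3  {6,7,8} 3
  4 to go: {3,4,5,6} 1  {4,5,6,8} 4  {5,6,7,8} 6
  5 to go: {2,3,4,5,6} 1  {3,4,5,6,8} 5  {4,5,6,7,8} 10
  6 to go: {1,2,3,4,5,6} 1  {2,3,4,5,6,8} 6  {3,4,5,6,7,8} 15
  7 to go: {1,2,3,4,5,6,8} 7  {2,3,4,5,6,7,8} 21
  if 0:a drops first: 28 orders

28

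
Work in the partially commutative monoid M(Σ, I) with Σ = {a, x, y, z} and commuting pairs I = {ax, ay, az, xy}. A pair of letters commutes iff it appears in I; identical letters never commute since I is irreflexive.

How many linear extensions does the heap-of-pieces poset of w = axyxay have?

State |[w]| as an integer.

#0=a has no predecessor
#1=x has no predecessor
#2=y has no predecessor
#3=x depends on [1:x]
#4=a depends on [0:a]
#5=y depends on [2:y]
sources: [0:a, 1:x, 2:y]
N(rest) = Σ N(rest − s) over sources s of rest; N(one piece) = 1:
  size 1 → [3]=1  [4]=1  [5]=1
  size 2 → [0,4]=1  [1,3]=1  [2,5]=1  [3,4]=2  [3,5]=2  [4,5]=2
  size 3 → [0,3,4]=3  [0,4,5]=3  [1,3,4]=3  [1,3,5]=3  [2,3,5]=3  [2,4,5]=3  [3,4,5]=6
  size 4 → [0,1,3,4]=6  [0,2,4,5]=6  [0,3,4,5]=12  [1,2,3,5]=6  [1,3,4,5]=12  [2,3,4,5]=12
  first=0(a) contributes 30
  first=1(x) contributes 30
  first=2(y) contributes 30
|[w]| = 90

90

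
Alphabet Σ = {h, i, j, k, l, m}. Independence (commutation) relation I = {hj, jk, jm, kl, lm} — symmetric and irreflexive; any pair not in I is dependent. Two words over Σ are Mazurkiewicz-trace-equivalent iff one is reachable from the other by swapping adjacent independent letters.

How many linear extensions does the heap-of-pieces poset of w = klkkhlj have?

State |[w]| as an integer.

drop 0:k onto floor
drop 1:l onto floor
drop 2:k onto {0:k}
drop 3:k onto {2:k}
drop 4:h onto {1:l, 3:k}
drop 5:l onto {4:h}
drop 6:j onto {5:l}
ground layer = {0:k, 1:l}
drop-orders for the pieces not yet dropped (sum over which currently-grounded one goes next):
  1 to go: {6} 1
  2 to go: {5,6} 1
  3 to go: {4,5,6} 1
  4 to go: {1,4,5,6} 1  {3,4,5,6} 1
  5 to go: {1,3,4,5,6} 2  {2,3,4,5,6} 1
  if 0:k drops first: 3 orders
  if 1:l drops first: 1 orders
heap linearizations: 4

4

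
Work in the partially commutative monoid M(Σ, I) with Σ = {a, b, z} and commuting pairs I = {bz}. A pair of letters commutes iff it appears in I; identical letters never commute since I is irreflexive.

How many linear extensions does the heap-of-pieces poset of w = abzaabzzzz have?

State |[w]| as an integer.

piece 0:a — minimal
piece 1:b rests on {0:a}
piece 2:z rests on {0:a}
piece 3:a rests on {1:b, 2:z}
piece 4:a rests on {3:a}
piece 5:b rests on {4:a}
piece 6:z rests on {4:a}
piece 7:z rests on {6:z}
piece 8:z rests on {7:z}
piece 9:z rests on {8:z}
minimal pieces: {0:a}
ways to finish when only these pieces remain (= sum over removing one remaining piece with nothing left below it):
  1 left: {5}→1  {9}→1
  2 left: {5,9}→2  {8,9}→1
  3 left: {5,8,9}→3  {7,8,9}→1
  4 left: {5,7,8,9}→4  {6,7,8,9}→1
  5 left: {5,6,7,8,9}→5
  6 left: {4,5,6,7,8,9}→5
  7 left: {3,4,5,6,7,8,9}→5
  8 left: {1,3,4,5,6,7,8,9}→5  {2,3,4,5,6,7,8,9}→5
  placing 0:a first → 10 extensions

10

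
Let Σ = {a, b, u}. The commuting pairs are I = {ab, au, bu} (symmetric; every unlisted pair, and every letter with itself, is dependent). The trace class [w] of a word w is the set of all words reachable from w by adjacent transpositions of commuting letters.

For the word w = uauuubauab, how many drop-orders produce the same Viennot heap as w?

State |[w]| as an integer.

piece 0:u — minimal
piece 1:a — minimal
piece 2:u rests on {0:u}
piece 3:u rests on {2:u}
piece 4:u rests on {3:u}
piece 5:b — minimal
piece 6:a rests on {1:a}
piece 7:u rests on {4:u}
piece 8:a rests on {6:a}
piece 9:b rests on {5:b}
minimal pieces: {0:u, 1:a, 5:b}
ways to finish when only these pieces remain (= sum over removing one remaining piece with nothing left below it):
  1 left: {7}→1  {8}→1  {9}→1
  2 left: {4,7}→1  {5,9}→1  {6,8}→1  {7,8}→2  {7,9}→2  {8,9}→2
  3 left: {1,6,8}→1  {3,4,7}→1  {4,7,8}→3  {4,7,9}→3  {5,7,9}→3  {5,8,9}→3  {6,7,8}→3  {6,8,9}→3  {7,8,9}→6
  4 left: {1,6,7,8}→4  {1,6,8,9}→4  {2,3,4,7}→1  {3,4,7,8}→4  {3,4,7,9}→4  {4,5,7,9}→6  {4,6,7,8}→6  {4,7,8,9}→12  {5,6,8,9}→6  {5,7,8,9}→12  {6,7,8,9}→12
  5 left: {0,2,3,4,7}→1  {1,4,6,7,8}→10  {1,5,6,8,9}→10  {1,6,7,8,9}→20  {2,3,4,7,8}→5  {2,3,4,7,9}→5  {3,4,5,7,9}→10  {3,4,6,7,8}→10  {3,4,7,8,9}→20  {4,5,7,8,9}→30  {4,6,7,8,9}→30  {5,6,7,8,9}→30
  6 left: {0,2,3,4,7,8}→6  {0,2,3,4,7,9}→6  {1,3,4,6,7,8}→20  {1,4,6,7,8,9}→60  {1,5,6,7,8,9}→60  {2,3,4,5,7,9}→15  {2,3,4,6,7,8}→15  {2,3,4,7,8,9}→30  {3,4,5,7,8,9}→60  {3,4,6,7,8,9}→60  {4,5,6,7,8,9}→90
  7 left: {0,2,3,4,5,7,9}→21  {0,2,3,4,6,7,8}→21  {0,2,3,4,7,8,9}→42  {1,2,3,4,6,7,8}→35  {1,3,4,6,7,8,9}→140  {1,4,5,6,7,8,9}→210  {2,3,4,5,7,8,9}→105  {2,3,4,6,7,8,9}→105  {3,4,5,6,7,8,9}→210
  8 left: {0,1,2,3,4,6,7,8}→56  {0,2,3,4,5,7,8,9}→168  {0,2,3,4,6,7,8,9}→168  {1,2,3,4,6,7,8,9}→280  {1,3,4,5,6,7,8,9}→560  {2,3,4,5,6,7,8,9}→420
  placing 0:u first → 1260 extensions
  placing 1:a first → 756 extensions
  placing 5:b first → 504 extensions
total linear extensions = 2520

2520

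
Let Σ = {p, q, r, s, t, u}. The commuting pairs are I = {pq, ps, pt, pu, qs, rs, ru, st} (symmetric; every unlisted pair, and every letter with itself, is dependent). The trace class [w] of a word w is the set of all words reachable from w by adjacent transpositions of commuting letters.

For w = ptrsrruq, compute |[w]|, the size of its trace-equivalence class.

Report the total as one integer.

38

drop 0:p onto floor
drop 1:t onto floor
drop 2:r onto {0:p, 1:t}
drop 3:s onto floor
drop 4:r onto {2:r}
drop 5:r onto {4:r}
drop 6:u onto {1:t, 3:s}
drop 7:q onto {5:r, 6:u}
ground layer = {0:p, 1:t, 3:s}
drop-orders for the pieces not yet dropped (sum over which currently-grounded one goes next):
  1 to go: {7} 1
  2 to go: {5,7} 1  {6,7} 1
  3 to go: {3,6,7} 1  {4,5,7} 1  {5,6,7} 2
  4 to go: {2,4,5,7} 1  {3,5,6,7} 3  {4,5,6,7} 3
  5 to go: {0,2,4,5,7} 1  {2,4,5,6,7} 4  {3,4,5,6,7} 6
  6 to go: {0,2,4,5,6,7} 5  {1,2,4,5,6,7} 4  {2,3,4,5,6,7} 10
  if 0:p drops first: 14 orders
  if 1:t drops first: 15 orders
  if 3:s drops first: 9 orders
heap linearizations: 38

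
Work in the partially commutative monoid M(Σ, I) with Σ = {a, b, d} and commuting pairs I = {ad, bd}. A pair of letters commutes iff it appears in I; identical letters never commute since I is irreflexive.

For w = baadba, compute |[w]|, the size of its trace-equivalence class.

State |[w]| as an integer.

6

drop 0:b onto floor
drop 1:a onto {0:b}
drop 2:a onto {1:a}
drop 3:d onto floor
drop 4:b onto {2:a}
drop 5:a onto {4:b}
ground layer = {0:b, 3:d}
drop-orders for the pieces not yet dropped (sum over which currently-grounded one goes next):
  1 to go: {3} 1  {5} 1
  2 to go: {3,5} 2  {4,5} 1
  3 to go: {2,4,5} 1  {3,4,5} 3
  4 to go: {1,2,4,5} 1  {2,3,4,5} 4
  if 0:b drops first: 5 orders
  if 3:d drops first: 1 orders
heap linearizations: 6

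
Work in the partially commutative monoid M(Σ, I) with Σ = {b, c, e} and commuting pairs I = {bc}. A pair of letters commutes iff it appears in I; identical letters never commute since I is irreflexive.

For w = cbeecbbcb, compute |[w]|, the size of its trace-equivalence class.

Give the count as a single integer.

0(c) covers ∅
1(b) covers ∅
2(e) covers 0:c, 1:b
3(e) covers 2:e
4(c) covers 3:e
5(b) covers 3:e
6(b) covers 5:b
7(c) covers 4:c
8(b) covers 6:b
floor of heap: 0:c, 1:b
completions by unplaced set U, small U first (add the entries for U minus each lowest piece of U):
  |U|=1: {7}:1  {8}:1
  |U|=2: {4,7}:1  {6,8}:1  {7,8}:2
  |U|=3: {4,7,8}:3  {5,6,8}:1  {6,7,8}:3
  |U|=4: {4,6,7,8}:6  {5,6,7,8}:4
  |U|=5: {4,5,6,7,8}:10
  |U|=6: {3,4,5,6,7,8}:10
  |U|=7: {2,3,4,5,6,7,8}:10
  start at 0(c): 10
  start at 1(b): 10
sum over floor = 20

20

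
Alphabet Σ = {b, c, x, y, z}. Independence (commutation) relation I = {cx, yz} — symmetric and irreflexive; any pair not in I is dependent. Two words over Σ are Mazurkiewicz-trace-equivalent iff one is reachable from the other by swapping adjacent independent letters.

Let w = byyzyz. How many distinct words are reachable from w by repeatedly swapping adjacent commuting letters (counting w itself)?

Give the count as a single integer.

10

#0=b has no predecessor
#1=y depends on [0:b]
#2=y depends on [1:y]
#3=z depends on [0:b]
#4=y depends on [2:y]
#5=z depends on [3:z]
sources: [0:b]
N(rest) = Σ N(rest − s) over sources s of rest; N(one piece) = 1:
  size 1 → [4]=1  [5]=1
  size 2 → [2,4]=1  [3,5]=1  [4,5]=2
  size 3 → [1,2,4]=1  [2,4,5]=3  [3,4,5]=3
  size 4 → [1,2,4,5]=4  [2,3,4,5]=6
  first=0(b) contributes 10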